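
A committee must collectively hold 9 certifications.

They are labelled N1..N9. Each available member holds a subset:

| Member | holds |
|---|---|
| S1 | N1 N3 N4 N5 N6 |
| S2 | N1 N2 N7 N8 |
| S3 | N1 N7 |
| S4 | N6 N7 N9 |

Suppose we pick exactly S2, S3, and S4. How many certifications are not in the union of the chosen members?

3

Union of S2, S3, S4 = {N1, N2, N6, N7, N8, N9}.
Not covered: N3, N4, N5 — 3 certifications.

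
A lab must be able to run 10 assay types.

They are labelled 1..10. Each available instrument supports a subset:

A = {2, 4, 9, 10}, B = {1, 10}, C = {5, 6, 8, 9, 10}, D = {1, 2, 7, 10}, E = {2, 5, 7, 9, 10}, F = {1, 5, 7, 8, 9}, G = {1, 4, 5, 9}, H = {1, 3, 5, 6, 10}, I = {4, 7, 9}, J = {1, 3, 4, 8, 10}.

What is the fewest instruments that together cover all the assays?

C and D and J together: C ∪ D ∪ J = {1, 2, 3, 4, 5, 6, 7, 8, 9, 10} — every assay is covered.
No 2 of the 10 instruments cover everything (all 45 combinations miss at least one assay), so 3 is optimal.

3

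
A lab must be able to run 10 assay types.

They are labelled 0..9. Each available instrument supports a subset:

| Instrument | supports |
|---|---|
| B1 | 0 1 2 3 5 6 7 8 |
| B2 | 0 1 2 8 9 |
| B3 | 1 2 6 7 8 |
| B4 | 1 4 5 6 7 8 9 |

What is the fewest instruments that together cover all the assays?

2

Take {B1, B4}. Their union is {0, 1, 2, 3, 4, 5, 6, 7, 8, 9}, which is all 10 assays.
No single instrument has all 10 assays (the largest, B1, has 8), so 2 is optimal.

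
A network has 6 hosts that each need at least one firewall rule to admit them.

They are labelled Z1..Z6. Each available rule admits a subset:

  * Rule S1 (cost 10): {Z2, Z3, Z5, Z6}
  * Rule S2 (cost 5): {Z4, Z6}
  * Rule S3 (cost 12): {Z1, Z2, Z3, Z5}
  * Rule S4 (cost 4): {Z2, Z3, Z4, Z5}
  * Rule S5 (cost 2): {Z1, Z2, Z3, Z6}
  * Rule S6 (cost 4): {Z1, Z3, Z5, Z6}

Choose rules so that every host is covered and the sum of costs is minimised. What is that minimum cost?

6

S4, S5 together cover every host (S4 ∪ S5 = {Z1, Z2, Z3, Z4, Z5, Z6}); total cost 4 + 2 = 6.
No covering selection has total cost below 6.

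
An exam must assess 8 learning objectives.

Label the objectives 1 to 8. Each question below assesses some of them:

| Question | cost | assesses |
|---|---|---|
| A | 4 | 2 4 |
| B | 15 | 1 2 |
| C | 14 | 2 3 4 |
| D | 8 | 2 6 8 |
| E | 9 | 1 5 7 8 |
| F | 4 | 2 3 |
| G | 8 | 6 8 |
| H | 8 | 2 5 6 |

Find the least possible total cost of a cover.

25

A, E, F, G together cover every objective (A ∪ E ∪ F ∪ G = {1, 2, 3, 4, 5, 6, 7, 8}); total cost 4 + 9 + 4 + 8 = 25.
No covering selection has total cost below 25.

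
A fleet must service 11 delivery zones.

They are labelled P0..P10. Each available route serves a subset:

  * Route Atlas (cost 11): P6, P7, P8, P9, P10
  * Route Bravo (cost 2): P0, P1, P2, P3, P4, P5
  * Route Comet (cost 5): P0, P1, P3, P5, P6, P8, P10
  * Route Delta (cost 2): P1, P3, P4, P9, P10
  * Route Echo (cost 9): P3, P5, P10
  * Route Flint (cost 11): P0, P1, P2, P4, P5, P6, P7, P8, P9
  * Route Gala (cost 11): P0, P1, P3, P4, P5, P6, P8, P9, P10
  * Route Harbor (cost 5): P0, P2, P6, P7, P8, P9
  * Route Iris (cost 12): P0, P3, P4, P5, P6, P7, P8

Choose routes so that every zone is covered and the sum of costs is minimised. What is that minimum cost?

Bravo, Delta, Harbor together cover every zone (Bravo ∪ Delta ∪ Harbor = {P0, P1, P2, P3, P4, P5, P6, P7, P8, P9, P10}); total cost 2 + 2 + 5 = 9.
No covering selection has total cost below 9.

9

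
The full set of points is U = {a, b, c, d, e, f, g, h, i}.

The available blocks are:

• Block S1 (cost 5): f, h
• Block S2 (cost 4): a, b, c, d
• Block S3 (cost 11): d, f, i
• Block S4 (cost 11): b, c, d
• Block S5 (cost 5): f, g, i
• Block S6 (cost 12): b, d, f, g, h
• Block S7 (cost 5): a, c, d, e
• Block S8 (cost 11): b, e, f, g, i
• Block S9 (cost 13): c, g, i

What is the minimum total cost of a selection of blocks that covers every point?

19

S1, S2, S5, S7 together cover every point (S1 ∪ S2 ∪ S5 ∪ S7 = {a, b, c, d, e, f, g, h, i}); total cost 5 + 4 + 5 + 5 = 19.
No covering selection has total cost below 19.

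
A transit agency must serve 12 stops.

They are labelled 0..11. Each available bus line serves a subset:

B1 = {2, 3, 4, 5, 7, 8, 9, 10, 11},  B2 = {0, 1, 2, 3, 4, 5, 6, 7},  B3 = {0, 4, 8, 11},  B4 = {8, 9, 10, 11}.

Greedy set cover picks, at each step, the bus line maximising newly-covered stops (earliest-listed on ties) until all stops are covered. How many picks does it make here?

Greedy: pick B1 (covers 9 new) → pick B2 (covers 3 new). Total picks: 2.

2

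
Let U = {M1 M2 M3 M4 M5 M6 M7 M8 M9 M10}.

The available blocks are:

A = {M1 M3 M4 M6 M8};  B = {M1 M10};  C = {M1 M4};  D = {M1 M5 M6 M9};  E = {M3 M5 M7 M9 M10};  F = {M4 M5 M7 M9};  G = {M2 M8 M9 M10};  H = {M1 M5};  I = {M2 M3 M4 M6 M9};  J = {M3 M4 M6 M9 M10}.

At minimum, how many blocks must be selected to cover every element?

3

Take {A, E, G}. Their union is {M1, M2, M3, M4, M5, M6, M7, M8, M9, M10}, which is all 10 elements.
No 2 of the 10 blocks cover everything (all 45 combinations miss at least one element), so 3 is optimal.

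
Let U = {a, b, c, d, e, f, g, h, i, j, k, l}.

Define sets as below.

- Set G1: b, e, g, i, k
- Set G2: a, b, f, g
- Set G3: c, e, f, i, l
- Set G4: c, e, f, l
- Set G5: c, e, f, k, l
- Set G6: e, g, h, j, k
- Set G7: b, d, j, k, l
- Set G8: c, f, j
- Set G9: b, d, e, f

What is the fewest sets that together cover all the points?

G2, G3, G6, and G9 cover everything between them: the union {a, b, c, d, e, f, g, h, i, j, k, l} is all of U.
No 3 of the 9 sets cover everything (all 84 combinations miss at least one point), so 4 is optimal.

4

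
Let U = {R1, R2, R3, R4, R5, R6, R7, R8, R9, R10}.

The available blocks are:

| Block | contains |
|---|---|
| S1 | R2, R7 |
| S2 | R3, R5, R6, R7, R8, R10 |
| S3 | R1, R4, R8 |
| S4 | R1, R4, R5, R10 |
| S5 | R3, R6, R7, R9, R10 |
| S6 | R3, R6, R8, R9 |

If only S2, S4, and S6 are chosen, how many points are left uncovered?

Union of S2, S4, S6 = {R1, R3, R4, R5, R6, R7, R8, R9, R10}.
Not covered: R2 — 1 point.

1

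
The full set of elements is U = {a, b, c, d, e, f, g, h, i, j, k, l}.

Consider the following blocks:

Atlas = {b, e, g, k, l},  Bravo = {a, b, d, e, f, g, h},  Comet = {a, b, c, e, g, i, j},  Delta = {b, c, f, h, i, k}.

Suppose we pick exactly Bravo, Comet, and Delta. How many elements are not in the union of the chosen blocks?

1

Union of Bravo, Comet, Delta = {a, b, c, d, e, f, g, h, i, j, k}.
Not covered: l — 1 element.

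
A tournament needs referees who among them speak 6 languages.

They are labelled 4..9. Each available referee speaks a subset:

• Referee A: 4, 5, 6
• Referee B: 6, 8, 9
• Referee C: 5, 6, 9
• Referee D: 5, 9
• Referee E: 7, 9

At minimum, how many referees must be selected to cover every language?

3

Take {A, B, E}. Their union is {4, 5, 6, 7, 8, 9}, which is all 6 languages.
Only A contains 4, so A is forced; the remaining 3 languages need at least 2 more referees (each remaining referee adds at most 2) — so at least 3 referees are needed, and 3 is optimal.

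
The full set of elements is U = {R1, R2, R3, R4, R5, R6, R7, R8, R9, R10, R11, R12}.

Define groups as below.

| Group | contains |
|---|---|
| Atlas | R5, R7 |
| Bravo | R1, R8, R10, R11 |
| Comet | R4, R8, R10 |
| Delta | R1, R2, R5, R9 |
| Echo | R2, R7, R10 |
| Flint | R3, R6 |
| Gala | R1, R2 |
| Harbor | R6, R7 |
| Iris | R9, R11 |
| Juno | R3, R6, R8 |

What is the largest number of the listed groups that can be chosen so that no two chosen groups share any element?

5

Atlas, Comet, Flint, Gala, Iris are pairwise disjoint (Atlas={R5,R7}; Comet={R4,R8,R10}; Flint={R3,R6}; Gala={R1,R2}; Iris={R9,R11}).
Every remaining group overlaps one of these, and no 6 of the listed groups are pairwise disjoint, so 5 is the maximum.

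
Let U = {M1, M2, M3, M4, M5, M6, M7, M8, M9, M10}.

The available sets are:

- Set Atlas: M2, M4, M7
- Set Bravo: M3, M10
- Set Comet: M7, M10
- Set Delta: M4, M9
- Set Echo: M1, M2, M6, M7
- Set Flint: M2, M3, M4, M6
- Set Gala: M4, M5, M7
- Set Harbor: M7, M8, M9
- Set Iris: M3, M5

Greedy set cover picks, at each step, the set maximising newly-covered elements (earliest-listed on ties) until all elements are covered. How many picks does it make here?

Greedy: pick Echo (covers 4 new) → pick Bravo (covers 2 new) → pick Delta (covers 2 new) → pick Gala (covers 1 new) → pick Harbor (covers 1 new). Total picks: 5.
(The true minimum cover uses only 4 sets, so greedy is not optimal here.)

5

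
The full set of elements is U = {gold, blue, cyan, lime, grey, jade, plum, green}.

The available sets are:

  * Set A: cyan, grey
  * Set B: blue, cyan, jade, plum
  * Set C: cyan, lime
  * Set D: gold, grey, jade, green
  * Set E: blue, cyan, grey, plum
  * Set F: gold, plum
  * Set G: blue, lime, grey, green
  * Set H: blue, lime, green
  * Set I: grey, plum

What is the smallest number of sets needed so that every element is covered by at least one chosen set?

Take {D, E, G}. Their union is {gold, blue, cyan, lime, grey, jade, plum, green}, which is all 8 elements.
No 2 of the 9 sets cover everything (all 36 combinations miss at least one element), so 3 is optimal.

3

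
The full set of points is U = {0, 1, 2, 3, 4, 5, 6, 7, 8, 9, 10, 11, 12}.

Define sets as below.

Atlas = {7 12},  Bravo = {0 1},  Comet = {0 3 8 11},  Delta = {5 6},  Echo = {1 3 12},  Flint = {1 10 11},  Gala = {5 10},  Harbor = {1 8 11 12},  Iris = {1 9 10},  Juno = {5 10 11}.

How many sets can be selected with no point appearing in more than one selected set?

Atlas, Comet, Delta, Iris are pairwise disjoint (Atlas={7,12}; Comet={0,3,8,11}; Delta={5,6}; Iris={1,9,10}).
Every remaining set overlaps one of these, and no 5 of the listed sets are pairwise disjoint, so 4 is the maximum.

4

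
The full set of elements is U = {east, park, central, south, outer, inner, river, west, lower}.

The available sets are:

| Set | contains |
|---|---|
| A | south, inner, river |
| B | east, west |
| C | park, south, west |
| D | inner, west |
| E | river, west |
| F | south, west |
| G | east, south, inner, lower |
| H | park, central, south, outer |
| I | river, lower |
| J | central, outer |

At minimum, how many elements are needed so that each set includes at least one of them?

The 4 elements {central, inner, west, lower} hit every set.
No choice of 3 elements meets every set, so 4 is the minimum.

4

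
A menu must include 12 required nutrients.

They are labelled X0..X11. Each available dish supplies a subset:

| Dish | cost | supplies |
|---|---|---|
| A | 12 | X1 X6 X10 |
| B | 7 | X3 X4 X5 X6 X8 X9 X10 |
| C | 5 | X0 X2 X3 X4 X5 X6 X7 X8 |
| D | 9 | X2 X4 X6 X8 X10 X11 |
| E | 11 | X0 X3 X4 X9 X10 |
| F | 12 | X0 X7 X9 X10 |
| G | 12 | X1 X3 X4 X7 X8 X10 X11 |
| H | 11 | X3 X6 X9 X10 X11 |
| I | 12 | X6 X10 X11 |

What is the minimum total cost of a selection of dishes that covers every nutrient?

24

B, C, G together cover every nutrient (B ∪ C ∪ G = {X0, X1, X2, X3, X4, X5, X6, X7, X8, X9, X10, X11}); total cost 7 + 5 + 12 = 24.
No covering selection has total cost below 24.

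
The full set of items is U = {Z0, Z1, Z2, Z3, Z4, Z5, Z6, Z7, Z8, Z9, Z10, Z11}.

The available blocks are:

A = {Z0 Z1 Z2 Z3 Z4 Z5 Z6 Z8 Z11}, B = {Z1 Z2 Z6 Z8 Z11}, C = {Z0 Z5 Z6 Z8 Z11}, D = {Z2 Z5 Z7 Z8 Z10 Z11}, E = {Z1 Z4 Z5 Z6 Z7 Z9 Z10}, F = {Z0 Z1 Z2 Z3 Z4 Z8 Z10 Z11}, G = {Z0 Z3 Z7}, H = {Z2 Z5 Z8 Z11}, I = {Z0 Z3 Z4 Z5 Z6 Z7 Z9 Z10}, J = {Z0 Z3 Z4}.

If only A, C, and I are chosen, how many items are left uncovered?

Union of A, C, I = {Z0, Z1, Z2, Z3, Z4, Z5, Z6, Z7, Z8, Z9, Z10, Z11} — that's every item, so 0 are uncovered.

0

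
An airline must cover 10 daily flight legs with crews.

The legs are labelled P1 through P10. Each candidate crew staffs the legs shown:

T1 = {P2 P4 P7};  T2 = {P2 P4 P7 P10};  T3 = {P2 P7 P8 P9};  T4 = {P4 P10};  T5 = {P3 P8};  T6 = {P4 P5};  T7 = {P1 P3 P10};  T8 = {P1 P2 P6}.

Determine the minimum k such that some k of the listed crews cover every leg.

Take {T3, T6, T7, T8}. Their union is {P1, P2, P3, P4, P5, P6, P7, P8, P9, P10}, which is all 10 legs.
Only T8 contains P6, so T8 is forced; the remaining 7 legs need at least 3 more crews (each remaining crew adds at most 3) — so at least 4 crews are needed, and 4 is optimal.

4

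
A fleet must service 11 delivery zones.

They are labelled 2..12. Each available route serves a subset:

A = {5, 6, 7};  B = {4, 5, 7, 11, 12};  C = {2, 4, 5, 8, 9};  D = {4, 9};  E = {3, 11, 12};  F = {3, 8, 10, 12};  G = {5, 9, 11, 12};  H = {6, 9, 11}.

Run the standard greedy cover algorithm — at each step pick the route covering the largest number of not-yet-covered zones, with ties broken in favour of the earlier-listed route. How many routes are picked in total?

Greedy: pick B (covers 5 new) → pick C (covers 3 new) → pick F (covers 2 new) → pick A (covers 1 new). Total picks: 4.

4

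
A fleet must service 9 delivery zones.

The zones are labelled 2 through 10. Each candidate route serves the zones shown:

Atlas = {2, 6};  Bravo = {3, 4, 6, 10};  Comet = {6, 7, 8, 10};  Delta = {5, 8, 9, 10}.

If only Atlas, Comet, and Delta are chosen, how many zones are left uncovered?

Union of Atlas, Comet, Delta = {2, 5, 6, 7, 8, 9, 10}.
Not covered: 3, 4 — 2 zones.

2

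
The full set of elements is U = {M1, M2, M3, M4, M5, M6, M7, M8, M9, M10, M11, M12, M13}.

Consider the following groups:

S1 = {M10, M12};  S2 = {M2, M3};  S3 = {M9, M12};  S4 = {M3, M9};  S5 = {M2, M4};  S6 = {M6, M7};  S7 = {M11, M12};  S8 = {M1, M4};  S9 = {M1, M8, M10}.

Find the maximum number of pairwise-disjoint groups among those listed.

S4, S5, S6, S7, S9 are pairwise disjoint (S4={M3,M9}; S5={M2,M4}; S6={M6,M7}; S7={M11,M12}; S9={M1,M8,M10}).
Every remaining group overlaps one of these, and no 6 of the listed groups are pairwise disjoint, so 5 is the maximum.

5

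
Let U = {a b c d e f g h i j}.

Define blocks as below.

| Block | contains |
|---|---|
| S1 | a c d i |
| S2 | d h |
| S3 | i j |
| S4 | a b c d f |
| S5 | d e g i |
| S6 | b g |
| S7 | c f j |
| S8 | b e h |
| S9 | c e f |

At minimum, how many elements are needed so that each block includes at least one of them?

4

Take T = {c, g, h, i}. Each listed block contains at least one of these, so T is a hitting set of size 4.
The blocks S2, S3, S6, S9 are pairwise disjoint, so any hitting set needs a separate element for each — at least 4. Hence 4 is optimal.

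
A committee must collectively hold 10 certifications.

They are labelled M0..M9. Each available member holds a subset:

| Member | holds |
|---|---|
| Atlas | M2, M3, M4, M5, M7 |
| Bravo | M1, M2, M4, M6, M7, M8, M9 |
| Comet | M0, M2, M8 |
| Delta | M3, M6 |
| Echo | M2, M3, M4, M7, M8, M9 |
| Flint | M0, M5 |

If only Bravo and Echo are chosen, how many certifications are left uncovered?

2

Union of Bravo, Echo = {M1, M2, M3, M4, M6, M7, M8, M9}.
Not covered: M0, M5 — 2 certifications.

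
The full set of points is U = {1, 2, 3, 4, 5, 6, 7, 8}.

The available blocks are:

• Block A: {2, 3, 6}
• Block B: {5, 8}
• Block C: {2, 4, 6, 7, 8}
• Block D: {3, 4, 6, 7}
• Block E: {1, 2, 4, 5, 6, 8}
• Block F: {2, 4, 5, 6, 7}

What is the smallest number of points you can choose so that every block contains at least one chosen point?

The 2 points {5, 6} hit every block.
The blocks B, D are pairwise disjoint, so any hitting set needs a separate point for each — at least 2. Hence 2 is optimal.

2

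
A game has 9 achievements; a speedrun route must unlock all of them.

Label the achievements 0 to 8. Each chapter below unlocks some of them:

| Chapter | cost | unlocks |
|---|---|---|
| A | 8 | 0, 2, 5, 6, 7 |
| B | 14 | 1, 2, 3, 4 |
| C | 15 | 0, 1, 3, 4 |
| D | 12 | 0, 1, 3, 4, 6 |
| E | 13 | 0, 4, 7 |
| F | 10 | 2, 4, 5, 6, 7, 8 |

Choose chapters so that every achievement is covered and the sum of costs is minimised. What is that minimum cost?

22

D, F together cover every achievement (D ∪ F = {0, 1, 2, 3, 4, 5, 6, 7, 8}); total cost 12 + 10 = 22.
The greedy pick A, D, F costs 30; no covering selection beats 22.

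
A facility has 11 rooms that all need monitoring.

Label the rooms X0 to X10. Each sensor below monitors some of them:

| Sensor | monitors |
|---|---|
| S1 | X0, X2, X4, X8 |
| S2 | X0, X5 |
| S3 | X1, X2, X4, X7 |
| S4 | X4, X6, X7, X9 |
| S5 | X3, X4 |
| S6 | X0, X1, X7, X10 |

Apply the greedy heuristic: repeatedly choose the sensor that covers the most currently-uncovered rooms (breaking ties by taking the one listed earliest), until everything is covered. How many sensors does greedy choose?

Greedy: pick S1 (covers 4 new) → pick S4 (covers 3 new) → pick S6 (covers 2 new) → pick S2 (covers 1 new) → pick S5 (covers 1 new). Total picks: 5.

5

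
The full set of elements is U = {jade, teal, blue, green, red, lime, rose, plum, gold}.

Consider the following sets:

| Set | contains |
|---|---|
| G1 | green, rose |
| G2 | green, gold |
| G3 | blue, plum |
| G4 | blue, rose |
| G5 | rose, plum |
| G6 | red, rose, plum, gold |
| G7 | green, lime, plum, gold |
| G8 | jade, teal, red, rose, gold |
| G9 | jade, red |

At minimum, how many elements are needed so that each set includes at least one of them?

4

The 4 elements {jade, blue, rose, gold} hit every set.
No choice of 3 elements meets every set, so 4 is the minimum.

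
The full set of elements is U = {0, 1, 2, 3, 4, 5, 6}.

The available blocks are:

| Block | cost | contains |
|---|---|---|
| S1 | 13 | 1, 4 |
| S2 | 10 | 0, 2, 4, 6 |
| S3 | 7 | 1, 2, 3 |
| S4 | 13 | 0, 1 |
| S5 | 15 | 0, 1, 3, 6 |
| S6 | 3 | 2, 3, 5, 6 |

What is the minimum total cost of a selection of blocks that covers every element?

S2, S3, S6 together cover every element (S2 ∪ S3 ∪ S6 = {0, 1, 2, 3, 4, 5, 6}); total cost 10 + 7 + 3 = 20.
No covering selection has total cost below 20.

20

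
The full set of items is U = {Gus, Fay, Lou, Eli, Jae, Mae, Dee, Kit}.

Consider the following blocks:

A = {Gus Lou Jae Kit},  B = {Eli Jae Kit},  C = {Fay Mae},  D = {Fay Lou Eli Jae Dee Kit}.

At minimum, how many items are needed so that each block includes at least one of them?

H = {Fay, Kit} meets every block (each contains at least one member of H), and |H| = 2.
The blocks A, C are pairwise disjoint, so any hitting set needs a separate item for each — at least 2. Hence 2 is optimal.

2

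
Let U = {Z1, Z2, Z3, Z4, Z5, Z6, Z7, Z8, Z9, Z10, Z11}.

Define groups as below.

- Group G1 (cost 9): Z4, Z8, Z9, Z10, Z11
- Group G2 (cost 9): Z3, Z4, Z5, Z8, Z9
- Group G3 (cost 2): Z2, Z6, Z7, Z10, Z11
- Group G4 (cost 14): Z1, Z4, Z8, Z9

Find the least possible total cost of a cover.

G2, G3, G4 together cover every element (G2 ∪ G3 ∪ G4 = {Z1, Z2, Z3, Z4, Z5, Z6, Z7, Z8, Z9, Z10, Z11}); total cost 9 + 2 + 14 = 25.
No covering selection has total cost below 25.

25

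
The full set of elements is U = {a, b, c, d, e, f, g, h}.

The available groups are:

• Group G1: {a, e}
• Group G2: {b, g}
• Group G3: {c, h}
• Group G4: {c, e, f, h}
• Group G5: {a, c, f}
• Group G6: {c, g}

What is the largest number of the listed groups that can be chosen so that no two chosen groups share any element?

G1, G2, G3 are pairwise disjoint (G1={a,e}; G2={b,g}; G3={c,h}).
Every remaining group overlaps one of these, and no 4 of the listed groups are pairwise disjoint, so 3 is the maximum.

3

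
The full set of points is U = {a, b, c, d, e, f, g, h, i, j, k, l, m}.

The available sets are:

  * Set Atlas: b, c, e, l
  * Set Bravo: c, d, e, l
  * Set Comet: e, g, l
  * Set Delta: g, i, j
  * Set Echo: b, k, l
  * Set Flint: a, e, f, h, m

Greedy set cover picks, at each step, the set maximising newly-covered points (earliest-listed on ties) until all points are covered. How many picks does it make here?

Greedy: pick Flint (covers 5 new) → pick Atlas (covers 3 new) → pick Delta (covers 3 new) → pick Bravo (covers 1 new) → pick Echo (covers 1 new). Total picks: 5.
(The true minimum cover uses only 4 sets, so greedy is not optimal here.)

5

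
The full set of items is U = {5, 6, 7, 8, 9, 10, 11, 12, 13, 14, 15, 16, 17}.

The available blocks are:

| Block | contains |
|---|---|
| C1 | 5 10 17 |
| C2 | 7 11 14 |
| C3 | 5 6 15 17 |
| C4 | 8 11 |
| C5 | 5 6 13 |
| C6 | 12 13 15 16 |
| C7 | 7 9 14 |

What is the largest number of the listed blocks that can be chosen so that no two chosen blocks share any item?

4

C1, C4, C6, C7 are pairwise disjoint (C1={5,10,17}; C4={8,11}; C6={12,13,15,16}; C7={7,9,14}).
Every remaining block overlaps one of these, and no 5 of the listed blocks are pairwise disjoint, so 4 is the maximum.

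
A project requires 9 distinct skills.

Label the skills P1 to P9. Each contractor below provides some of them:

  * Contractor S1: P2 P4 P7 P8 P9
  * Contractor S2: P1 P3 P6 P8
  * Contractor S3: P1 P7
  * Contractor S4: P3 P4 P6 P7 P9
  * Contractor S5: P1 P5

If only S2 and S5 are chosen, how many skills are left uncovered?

4

Union of S2, S5 = {P1, P3, P5, P6, P8}.
Not covered: P2, P4, P7, P9 — 4 skills.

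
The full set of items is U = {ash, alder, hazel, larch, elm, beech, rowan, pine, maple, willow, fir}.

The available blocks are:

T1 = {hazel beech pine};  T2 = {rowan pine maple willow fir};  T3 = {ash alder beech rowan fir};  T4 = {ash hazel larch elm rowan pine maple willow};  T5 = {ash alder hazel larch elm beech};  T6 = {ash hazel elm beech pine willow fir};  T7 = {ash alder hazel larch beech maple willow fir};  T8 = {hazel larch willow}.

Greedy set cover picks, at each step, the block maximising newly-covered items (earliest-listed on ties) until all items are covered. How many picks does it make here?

2

Greedy: pick T4 (covers 8 new) → pick T3 (covers 3 new). Total picks: 2.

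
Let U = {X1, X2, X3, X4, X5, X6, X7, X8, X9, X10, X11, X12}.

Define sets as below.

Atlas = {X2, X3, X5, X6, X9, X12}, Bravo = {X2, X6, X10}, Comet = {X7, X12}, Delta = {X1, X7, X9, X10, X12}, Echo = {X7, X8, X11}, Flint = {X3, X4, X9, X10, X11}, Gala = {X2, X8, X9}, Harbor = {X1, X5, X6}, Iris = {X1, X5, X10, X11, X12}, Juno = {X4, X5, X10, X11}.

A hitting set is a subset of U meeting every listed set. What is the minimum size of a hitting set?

4

Take H = {X4, X6, X8, X12}. Each listed set contains at least one of these, so H is a hitting set of size 4.
No choice of 3 items meets every set, so 4 is the minimum.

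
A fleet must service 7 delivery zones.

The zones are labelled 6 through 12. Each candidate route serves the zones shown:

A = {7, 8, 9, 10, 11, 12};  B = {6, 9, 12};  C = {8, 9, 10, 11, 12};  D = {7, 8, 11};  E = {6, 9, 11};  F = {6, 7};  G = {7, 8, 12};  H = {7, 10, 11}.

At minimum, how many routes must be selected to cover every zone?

C and F together: C ∪ F = {6, 7, 8, 9, 10, 11, 12} — every zone is covered.
No single route has all 7 zones (the largest, A, has 6), so 2 is optimal.

2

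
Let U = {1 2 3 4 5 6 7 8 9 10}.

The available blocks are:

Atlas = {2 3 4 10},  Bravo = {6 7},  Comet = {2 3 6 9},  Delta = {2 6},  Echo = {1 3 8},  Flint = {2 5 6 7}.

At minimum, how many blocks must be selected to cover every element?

Take {Atlas, Comet, Echo, Flint}. Their union is {1, 2, 3, 4, 5, 6, 7, 8, 9, 10}, which is all 10 elements.
Only Comet contains 9, so Comet is forced; the remaining 6 elements need at least 3 more blocks (each remaining block adds at most 2) — so at least 4 blocks are needed, and 4 is optimal.

4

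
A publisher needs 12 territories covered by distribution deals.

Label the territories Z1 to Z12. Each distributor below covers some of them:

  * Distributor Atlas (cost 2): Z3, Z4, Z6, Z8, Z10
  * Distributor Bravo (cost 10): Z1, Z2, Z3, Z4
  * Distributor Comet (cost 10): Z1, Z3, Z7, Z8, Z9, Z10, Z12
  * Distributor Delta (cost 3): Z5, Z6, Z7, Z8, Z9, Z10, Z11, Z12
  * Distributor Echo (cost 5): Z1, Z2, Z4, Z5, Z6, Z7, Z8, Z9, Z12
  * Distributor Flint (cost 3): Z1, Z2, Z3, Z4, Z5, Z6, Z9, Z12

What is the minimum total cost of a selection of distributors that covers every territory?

6

Delta, Flint together cover every territory (Delta ∪ Flint = {Z1, Z2, Z3, Z4, Z5, Z6, Z7, Z8, Z9, Z10, Z11, Z12}); total cost 3 + 3 = 6.
No covering selection has total cost below 6.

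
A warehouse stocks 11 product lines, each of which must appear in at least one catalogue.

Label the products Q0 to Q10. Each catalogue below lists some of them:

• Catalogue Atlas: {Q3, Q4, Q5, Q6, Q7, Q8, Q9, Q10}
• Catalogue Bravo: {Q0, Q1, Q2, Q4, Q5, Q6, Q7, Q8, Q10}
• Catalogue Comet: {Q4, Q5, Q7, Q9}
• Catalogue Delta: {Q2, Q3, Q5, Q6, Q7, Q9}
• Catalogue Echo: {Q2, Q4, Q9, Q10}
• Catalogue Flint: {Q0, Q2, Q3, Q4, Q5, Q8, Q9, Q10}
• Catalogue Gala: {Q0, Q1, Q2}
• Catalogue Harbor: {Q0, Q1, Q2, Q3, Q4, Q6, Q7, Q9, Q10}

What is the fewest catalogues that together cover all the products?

2

Bravo and Delta together: Bravo ∪ Delta = {Q0, Q1, Q2, Q3, Q4, Q5, Q6, Q7, Q8, Q9, Q10} — every product is covered.
No single catalogue has all 11 products (the largest, Bravo, has 9), so 2 is optimal.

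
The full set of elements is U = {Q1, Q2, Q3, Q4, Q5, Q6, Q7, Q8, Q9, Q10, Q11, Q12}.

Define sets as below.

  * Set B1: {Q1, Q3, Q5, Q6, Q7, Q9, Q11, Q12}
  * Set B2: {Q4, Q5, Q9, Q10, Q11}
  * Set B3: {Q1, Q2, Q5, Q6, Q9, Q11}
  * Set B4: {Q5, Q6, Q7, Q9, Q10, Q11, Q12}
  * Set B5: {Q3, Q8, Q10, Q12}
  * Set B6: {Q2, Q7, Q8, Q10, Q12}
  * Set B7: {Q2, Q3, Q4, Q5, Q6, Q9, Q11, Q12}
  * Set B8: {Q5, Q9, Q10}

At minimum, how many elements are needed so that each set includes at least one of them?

2

The 2 elements {Q9, Q10} hit every set.
The sets B3, B5 are pairwise disjoint, so any hitting set needs a separate element for each — at least 2. Hence 2 is optimal.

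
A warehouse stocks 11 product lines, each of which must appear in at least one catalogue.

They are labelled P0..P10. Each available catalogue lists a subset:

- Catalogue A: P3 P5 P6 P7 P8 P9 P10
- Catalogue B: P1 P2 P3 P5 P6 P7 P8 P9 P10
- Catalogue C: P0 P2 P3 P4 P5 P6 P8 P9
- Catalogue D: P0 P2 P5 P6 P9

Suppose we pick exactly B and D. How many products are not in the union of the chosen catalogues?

1

Union of B, D = {P0, P1, P2, P3, P5, P6, P7, P8, P9, P10}.
Not covered: P4 — 1 product.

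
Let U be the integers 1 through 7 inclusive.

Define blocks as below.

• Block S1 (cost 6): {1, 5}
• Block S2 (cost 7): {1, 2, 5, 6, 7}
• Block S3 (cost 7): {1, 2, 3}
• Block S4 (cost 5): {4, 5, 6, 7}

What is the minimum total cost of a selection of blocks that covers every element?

S3, S4 together cover every element (S3 ∪ S4 = {1, 2, 3, 4, 5, 6, 7}); total cost 7 + 5 = 12.
No covering selection has total cost below 12.

12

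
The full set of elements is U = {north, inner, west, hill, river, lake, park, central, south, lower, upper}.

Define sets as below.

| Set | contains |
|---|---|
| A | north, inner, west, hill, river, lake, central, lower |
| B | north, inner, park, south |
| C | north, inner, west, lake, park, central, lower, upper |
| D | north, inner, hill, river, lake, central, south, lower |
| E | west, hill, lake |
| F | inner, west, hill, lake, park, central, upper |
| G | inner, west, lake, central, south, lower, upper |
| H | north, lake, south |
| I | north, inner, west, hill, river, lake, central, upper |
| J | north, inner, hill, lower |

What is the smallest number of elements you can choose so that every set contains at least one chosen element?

2

Take T = {north, lake}. Each listed set contains at least one of these, so T is a hitting set of size 2.
The sets B, E are pairwise disjoint, so any hitting set needs a separate element for each — at least 2. Hence 2 is optimal.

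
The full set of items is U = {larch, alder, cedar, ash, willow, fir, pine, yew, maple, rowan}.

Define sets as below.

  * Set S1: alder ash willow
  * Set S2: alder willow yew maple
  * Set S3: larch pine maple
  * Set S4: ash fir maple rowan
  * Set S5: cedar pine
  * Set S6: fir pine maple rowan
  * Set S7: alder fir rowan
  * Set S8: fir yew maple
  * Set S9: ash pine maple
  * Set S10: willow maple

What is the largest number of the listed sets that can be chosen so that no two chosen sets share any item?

S1, S5, S8 are pairwise disjoint (S1={alder,ash,willow}; S5={cedar,pine}; S8={fir,yew,maple}).
Every remaining set overlaps one of these, and no 4 of the listed sets are pairwise disjoint, so 3 is the maximum.

3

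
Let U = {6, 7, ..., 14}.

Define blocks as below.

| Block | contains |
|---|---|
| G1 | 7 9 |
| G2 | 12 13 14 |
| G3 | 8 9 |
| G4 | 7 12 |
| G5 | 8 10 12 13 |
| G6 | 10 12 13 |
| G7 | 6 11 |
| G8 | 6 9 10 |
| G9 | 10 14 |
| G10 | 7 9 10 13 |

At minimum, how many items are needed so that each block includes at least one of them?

The 4 items {9, 11, 12, 14} hit every block.
The blocks G3, G4, G7, G9 are pairwise disjoint, so any hitting set needs a separate item for each — at least 4. Hence 4 is optimal.

4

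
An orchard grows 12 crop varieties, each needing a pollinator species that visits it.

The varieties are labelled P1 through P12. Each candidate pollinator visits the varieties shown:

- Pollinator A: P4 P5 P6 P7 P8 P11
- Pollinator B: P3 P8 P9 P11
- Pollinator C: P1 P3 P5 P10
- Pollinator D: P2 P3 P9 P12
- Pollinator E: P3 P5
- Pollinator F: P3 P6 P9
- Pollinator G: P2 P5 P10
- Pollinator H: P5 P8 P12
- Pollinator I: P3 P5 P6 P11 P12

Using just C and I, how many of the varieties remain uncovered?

5

Union of C, I = {P1, P3, P5, P6, P10, P11, P12}.
Not covered: P2, P4, P7, P8, P9 — 5 varieties.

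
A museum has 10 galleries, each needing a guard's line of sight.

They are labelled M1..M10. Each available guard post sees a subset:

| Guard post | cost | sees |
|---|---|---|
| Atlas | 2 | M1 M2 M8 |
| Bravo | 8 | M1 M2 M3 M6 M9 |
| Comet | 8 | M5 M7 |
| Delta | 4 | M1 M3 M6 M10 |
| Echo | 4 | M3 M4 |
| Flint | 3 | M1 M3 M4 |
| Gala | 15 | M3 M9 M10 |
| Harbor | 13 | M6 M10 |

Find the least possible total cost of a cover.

25

Atlas, Bravo, Comet, Delta, Flint together cover every gallery (Atlas ∪ Bravo ∪ Comet ∪ Delta ∪ Flint = {M1, M2, M3, M4, M5, M6, M7, M8, M9, M10}); total cost 2 + 8 + 8 + 4 + 3 = 25.
No covering selection has total cost below 25.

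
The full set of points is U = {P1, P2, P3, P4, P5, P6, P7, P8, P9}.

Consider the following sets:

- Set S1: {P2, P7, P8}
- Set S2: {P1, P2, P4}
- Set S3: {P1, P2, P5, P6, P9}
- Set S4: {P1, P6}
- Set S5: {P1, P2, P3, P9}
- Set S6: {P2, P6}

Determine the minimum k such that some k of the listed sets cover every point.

4

S1 and S2 and S3 and S5 together: S1 ∪ S2 ∪ S3 ∪ S5 = {P1, P2, P3, P4, P5, P6, P7, P8, P9} — every point is covered.
Only S5 contains P3, so S5 is forced; the remaining 5 points need at least 3 more sets (each remaining set adds at most 2) — so at least 4 sets are needed, and 4 is optimal.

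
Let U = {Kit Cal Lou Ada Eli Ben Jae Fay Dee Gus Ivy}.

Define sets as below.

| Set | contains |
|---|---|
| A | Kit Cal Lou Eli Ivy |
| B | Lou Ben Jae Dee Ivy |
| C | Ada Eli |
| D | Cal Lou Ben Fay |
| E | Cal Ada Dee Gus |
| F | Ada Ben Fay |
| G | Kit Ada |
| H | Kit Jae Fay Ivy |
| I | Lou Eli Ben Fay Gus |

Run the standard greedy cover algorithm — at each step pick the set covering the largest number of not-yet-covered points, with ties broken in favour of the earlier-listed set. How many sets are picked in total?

Greedy: pick A (covers 5 new) → pick B (covers 3 new) → pick E (covers 2 new) → pick D (covers 1 new). Total picks: 4.
(The true minimum cover uses only 3 sets, so greedy is not optimal here.)

4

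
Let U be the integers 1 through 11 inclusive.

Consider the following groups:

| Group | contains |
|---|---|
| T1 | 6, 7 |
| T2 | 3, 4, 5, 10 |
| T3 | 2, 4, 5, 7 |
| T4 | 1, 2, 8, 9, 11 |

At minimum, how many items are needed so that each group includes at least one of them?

3

H = {4, 7, 11} meets every group (each contains at least one member of H), and |H| = 3.
The groups T1, T2, T4 are pairwise disjoint, so any hitting set needs a separate item for each — at least 3. Hence 3 is optimal.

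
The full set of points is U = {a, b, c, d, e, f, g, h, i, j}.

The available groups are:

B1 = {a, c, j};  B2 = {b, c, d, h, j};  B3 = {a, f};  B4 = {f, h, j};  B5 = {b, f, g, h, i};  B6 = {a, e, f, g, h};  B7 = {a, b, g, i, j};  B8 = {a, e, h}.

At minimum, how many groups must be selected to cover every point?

3

B2, B5, and B6 cover everything between them: the union {a, b, c, d, e, f, g, h, i, j} is all of U.
Only B2 contains d, so B2 is forced; the remaining 5 points need at least 2 more groups (each remaining group adds at most 4) — so at least 3 groups are needed, and 3 is optimal.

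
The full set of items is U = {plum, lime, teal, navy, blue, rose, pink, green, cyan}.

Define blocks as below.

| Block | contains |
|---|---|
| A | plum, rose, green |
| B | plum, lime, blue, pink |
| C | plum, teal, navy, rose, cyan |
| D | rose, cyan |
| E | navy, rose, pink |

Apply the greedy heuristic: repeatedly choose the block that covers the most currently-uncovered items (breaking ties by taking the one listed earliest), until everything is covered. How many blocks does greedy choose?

Greedy: pick C (covers 5 new) → pick B (covers 3 new) → pick A (covers 1 new). Total picks: 3.

3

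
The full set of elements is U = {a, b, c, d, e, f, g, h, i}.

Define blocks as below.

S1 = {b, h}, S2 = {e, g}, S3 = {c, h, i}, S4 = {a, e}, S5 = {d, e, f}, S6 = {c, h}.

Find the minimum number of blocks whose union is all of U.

S1 and S2 and S3 and S4 and S5 together: S1 ∪ S2 ∪ S3 ∪ S4 ∪ S5 = {a, b, c, d, e, f, g, h, i} — every element is covered.
No 4 of the 6 blocks cover everything (all 15 combinations miss at least one element), so 5 is optimal.

5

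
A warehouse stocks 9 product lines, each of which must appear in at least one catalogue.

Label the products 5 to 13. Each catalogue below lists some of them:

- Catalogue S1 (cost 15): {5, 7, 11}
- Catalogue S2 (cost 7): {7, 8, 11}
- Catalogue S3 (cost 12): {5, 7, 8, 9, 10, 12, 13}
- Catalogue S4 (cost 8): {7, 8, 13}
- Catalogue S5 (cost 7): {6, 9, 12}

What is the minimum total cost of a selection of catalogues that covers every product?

26

S2, S3, S5 together cover every product (S2 ∪ S3 ∪ S5 = {5, 6, 7, 8, 9, 10, 11, 12, 13}); total cost 7 + 12 + 7 = 26.
No covering selection has total cost below 26.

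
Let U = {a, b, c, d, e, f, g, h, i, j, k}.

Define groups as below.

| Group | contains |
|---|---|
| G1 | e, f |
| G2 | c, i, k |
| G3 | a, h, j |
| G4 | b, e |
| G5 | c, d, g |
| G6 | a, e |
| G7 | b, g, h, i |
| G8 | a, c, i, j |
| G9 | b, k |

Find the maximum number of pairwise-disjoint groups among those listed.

G1, G3, G5, G9 are pairwise disjoint (G1={e,f}; G3={a,h,j}; G5={c,d,g}; G9={b,k}).
Every remaining group overlaps one of these, and no 5 of the listed groups are pairwise disjoint, so 4 is the maximum.

4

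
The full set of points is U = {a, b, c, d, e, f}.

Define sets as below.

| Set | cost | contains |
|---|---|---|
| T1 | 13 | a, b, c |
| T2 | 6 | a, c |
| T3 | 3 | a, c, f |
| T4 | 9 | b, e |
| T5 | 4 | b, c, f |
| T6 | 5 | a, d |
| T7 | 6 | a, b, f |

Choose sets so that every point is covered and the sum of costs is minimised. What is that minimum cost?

17

T3, T4, T6 together cover every point (T3 ∪ T4 ∪ T6 = {a, b, c, d, e, f}); total cost 3 + 9 + 5 = 17.
The greedy pick T3, T5, T6, T4 costs 21; no covering selection beats 17.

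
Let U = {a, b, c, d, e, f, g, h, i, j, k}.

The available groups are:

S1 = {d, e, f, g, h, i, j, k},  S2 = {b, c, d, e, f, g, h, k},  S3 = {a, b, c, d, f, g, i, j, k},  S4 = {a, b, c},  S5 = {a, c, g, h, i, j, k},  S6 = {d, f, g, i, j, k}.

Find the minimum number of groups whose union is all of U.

2

Take {S2, S3}. Their union is {a, b, c, d, e, f, g, h, i, j, k}, which is all 11 elements.
No single group has all 11 elements (the largest, S3, has 9), so 2 is optimal.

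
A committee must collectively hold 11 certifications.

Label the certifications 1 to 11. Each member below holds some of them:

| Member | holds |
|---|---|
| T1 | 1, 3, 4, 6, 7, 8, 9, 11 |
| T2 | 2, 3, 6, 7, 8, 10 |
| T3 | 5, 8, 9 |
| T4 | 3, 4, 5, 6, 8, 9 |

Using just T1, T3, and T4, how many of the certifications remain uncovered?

2

Union of T1, T3, T4 = {1, 3, 4, 5, 6, 7, 8, 9, 11}.
Not covered: 2, 10 — 2 certifications.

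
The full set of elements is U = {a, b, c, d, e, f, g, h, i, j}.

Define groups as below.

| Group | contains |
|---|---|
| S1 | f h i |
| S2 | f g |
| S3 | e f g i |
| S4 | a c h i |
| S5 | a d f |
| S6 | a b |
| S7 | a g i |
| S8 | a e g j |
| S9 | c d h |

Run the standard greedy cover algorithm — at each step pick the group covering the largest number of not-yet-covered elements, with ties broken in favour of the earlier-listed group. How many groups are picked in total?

5

Greedy: pick S3 (covers 4 new) → pick S4 (covers 3 new) → pick S5 (covers 1 new) → pick S6 (covers 1 new) → pick S8 (covers 1 new). Total picks: 5.
(The true minimum cover uses only 4 groups, so greedy is not optimal here.)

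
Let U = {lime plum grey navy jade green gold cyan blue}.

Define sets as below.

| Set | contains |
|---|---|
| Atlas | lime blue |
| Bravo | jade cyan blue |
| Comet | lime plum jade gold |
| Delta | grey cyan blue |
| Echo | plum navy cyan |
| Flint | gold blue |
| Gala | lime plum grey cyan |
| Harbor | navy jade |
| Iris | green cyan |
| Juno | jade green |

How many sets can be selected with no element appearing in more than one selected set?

3

Atlas, Echo, Juno are pairwise disjoint (Atlas={lime,blue}; Echo={plum,navy,cyan}; Juno={jade,green}).
Every remaining set overlaps one of these, and no 4 of the listed sets are pairwise disjoint, so 3 is the maximum.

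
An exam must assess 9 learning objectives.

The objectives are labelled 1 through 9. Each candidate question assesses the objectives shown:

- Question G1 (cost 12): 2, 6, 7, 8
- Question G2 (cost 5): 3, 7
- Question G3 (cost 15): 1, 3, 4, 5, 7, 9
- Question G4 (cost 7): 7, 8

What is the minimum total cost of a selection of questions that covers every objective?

27

G1, G3 together cover every objective (G1 ∪ G3 = {1, 2, 3, 4, 5, 6, 7, 8, 9}); total cost 12 + 15 = 27.
The greedy pick G2, G3, G1 costs 32; no covering selection beats 27.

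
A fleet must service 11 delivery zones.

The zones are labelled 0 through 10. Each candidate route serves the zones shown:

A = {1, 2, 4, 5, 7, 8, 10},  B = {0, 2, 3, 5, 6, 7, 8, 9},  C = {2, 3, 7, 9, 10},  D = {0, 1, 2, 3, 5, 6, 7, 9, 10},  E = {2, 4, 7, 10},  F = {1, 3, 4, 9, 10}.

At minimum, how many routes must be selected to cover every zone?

2

A and B together: A ∪ B = {0, 1, 2, 3, 4, 5, 6, 7, 8, 9, 10} — every zone is covered.
No single route has all 11 zones (the largest, D, has 9), so 2 is optimal.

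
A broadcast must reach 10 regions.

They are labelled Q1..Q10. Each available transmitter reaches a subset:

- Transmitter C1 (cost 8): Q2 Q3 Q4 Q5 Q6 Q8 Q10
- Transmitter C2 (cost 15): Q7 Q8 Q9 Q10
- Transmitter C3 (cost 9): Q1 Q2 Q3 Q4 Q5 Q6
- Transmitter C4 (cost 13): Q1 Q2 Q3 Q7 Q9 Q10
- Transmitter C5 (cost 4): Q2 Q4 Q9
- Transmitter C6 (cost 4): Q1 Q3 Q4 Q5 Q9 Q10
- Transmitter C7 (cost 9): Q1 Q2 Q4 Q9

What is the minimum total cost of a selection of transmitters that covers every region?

21

C1, C4 together cover every region (C1 ∪ C4 = {Q1, Q2, Q3, Q4, Q5, Q6, Q7, Q8, Q9, Q10}); total cost 8 + 13 = 21.
The greedy pick C6, C1, C4 costs 25; no covering selection beats 21.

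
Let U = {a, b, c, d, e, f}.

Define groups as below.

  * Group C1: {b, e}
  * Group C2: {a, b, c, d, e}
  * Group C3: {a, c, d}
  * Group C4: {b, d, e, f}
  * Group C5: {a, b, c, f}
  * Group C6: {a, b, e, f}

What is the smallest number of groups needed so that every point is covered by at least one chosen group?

2

Take {C2, C5}. Their union is {a, b, c, d, e, f}, which is all 6 points.
No single group has all 6 points (the largest, C2, has 5), so 2 is optimal.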